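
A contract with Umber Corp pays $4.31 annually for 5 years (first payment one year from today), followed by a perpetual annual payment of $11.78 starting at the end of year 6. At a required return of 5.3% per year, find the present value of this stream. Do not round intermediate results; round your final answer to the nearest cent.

PV of 5-year annuity: $4.31 × [1 − (1+0.053)^−5] / 0.053 = 18.50631
Perpetuity value at year 5: $11.78 / 0.053 = 222.26415
PV of perpetuity: 222.26415 / (1+0.053)^5 = 171.68311
Total PV = 18.50631 + 171.68311 = 190.18941

$190.19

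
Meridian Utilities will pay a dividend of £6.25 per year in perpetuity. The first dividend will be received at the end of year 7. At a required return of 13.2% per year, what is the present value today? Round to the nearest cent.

Value at end of year 6: C / r = £6.25 / 0.132 = £47.3485
Discount to today: PV = £47.3485 / (1 + 0.132)^6 = £47.3485 / 2.104159 = £22.50

£22.50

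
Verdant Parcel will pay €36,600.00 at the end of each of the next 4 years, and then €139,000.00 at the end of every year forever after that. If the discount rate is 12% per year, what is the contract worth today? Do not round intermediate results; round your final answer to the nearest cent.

€847308.76

PV of 4-year annuity: €36,600.00 × [1 − (1+0.12)^−4] / 0.12 = 111166.98609
Perpetuity value at year 4: €139,000.00 / 0.12 = 1158333.33333
PV of perpetuity: 1158333.33333 / (1+0.12)^4 = 736141.77415
Total PV = 111166.98609 + 736141.77415 = 847308.76024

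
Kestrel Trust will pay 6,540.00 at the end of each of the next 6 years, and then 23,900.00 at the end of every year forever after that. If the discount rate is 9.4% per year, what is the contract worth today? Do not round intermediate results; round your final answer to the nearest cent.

PV of 6-year annuity: 6,540.00 × [1 − (1+0.094)^−6] / 0.094 = 28991.29851
Perpetuity value at year 6: 23,900.00 / 0.094 = 254255.31915
PV of perpetuity: 254255.31915 / (1+0.094)^6 = 148308.52490
Total PV = 28991.29851 + 148308.52490 = 177299.82341

177299.82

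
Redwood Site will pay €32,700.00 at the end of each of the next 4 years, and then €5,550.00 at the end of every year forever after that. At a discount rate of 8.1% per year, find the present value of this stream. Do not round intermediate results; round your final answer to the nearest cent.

€158242.96

PV of 4-year annuity: €32,700.00 × [1 − (1+0.081)^−4] / 0.081 = 108065.90631
Perpetuity value at year 4: €5,550.00 / 0.081 = 68518.51852
PV of perpetuity: 68518.51852 / (1+0.081)^4 = 50177.05736
Total PV = 108065.90631 + 50177.05736 = 158242.96367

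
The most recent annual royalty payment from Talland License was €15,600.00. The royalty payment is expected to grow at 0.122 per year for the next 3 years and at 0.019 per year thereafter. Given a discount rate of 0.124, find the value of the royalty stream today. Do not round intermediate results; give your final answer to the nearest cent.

D_1 = 17503.20000
D_2 = 19638.59040
D_3 = 22034.49843
Terminal value at year 3: TV = D_3×(1+g_2)/(r−g_2) = 22453.15390/0.105 = 213839.56094
P_0 = D_1/(1+r)^1 + D_2/(1+r)^2 + D_3/(1+r)^3 + TV/(1+r)^3
    = 15572.24199 + 15544.53338 + 15516.87407 + 150587.56831 = 197221.21774

€197221.22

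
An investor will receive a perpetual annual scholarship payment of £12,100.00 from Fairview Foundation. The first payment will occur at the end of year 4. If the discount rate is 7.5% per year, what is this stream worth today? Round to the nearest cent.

£129866.97

Value at end of year 3: C / r = £12,100.00 / 0.075 = £161,333.3333
Discount to today: PV = £161,333.3333 / (1 + 0.075)^3 = £161,333.3333 / 1.242297 = £129,866.97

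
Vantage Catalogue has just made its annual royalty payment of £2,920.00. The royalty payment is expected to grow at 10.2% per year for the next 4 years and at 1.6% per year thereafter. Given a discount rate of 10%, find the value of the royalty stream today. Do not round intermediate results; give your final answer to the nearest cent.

£47308.84

D_1 = 3217.84000
D_2 = 3546.05968
D_3 = 3907.75777
D_4 = 4306.34906
Terminal value at year 4: TV = D_4×(1+g_2)/(r−g_2) = 4375.25064/0.084 = 52086.31720
P_0 = D_1/(1+r)^1 + D_2/(1+r)^2 + D_3/(1+r)^3 + D_4/(1+r)^4 + TV/(1+r)^4
    = 2925.30909 + 2930.62783 + 2935.95625 + 2941.29435 + 35575.65549 = 47308.84301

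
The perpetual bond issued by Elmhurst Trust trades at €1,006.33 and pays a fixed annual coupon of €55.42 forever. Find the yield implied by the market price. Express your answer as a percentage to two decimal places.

5.51%

P = C/r ⇒ r = C/P = €55.42/€1,006.33 = 0.055071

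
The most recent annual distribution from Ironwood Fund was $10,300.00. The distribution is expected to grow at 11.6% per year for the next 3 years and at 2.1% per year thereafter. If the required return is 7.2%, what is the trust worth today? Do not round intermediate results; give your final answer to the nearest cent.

D_1 = 11494.80000
D_2 = 12828.19680
D_3 = 14316.26763
Terminal value at year 3: TV = D_3×(1+g_2)/(r−g_2) = 14616.90925/0.051 = 286606.06371
P_0 = D_1/(1+r)^1 + D_2/(1+r)^2 + D_3/(1+r)^3 + TV/(1+r)^3
    = 10722.76119 + 11162.87453 + 11621.05221 + 232648.90802 = 266155.59595

$266155.60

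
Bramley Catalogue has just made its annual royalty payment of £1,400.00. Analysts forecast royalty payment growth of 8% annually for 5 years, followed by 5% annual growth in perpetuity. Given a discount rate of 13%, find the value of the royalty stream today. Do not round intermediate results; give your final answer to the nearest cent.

£20777.75

D_1 = 1512.00000
D_2 = 1632.96000
D_3 = 1763.59680
D_4 = 1904.68454
D_5 = 2057.05931
Terminal value at year 5: TV = D_5×(1+g_2)/(r−g_2) = 2159.91227/0.08 = 26998.90341
P_0 = D_1/(1+r)^1 + D_2/(1+r)^2 + D_3/(1+r)^3 + D_4/(1+r)^4 + D_5/(1+r)^5 + TV/(1+r)^5
    = 1338.05310 + 1278.84721 + 1222.26105 + 1168.17870 + 1116.48938 + 14653.92309 = 20777.75252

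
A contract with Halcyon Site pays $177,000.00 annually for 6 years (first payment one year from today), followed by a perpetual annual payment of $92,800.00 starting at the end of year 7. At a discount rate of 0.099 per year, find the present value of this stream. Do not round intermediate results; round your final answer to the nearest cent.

PV of 6-year annuity: $177,000.00 × [1 − (1+0.099)^−6] / 0.099 = 773145.47716
Perpetuity value at year 6: $92,800.00 / 0.099 = 937373.73737
PV of perpetuity: 937373.73737 / (1+0.099)^6 = 532018.36856
Total PV = 773145.47716 + 532018.36856 = 1305163.84572

$1305163.85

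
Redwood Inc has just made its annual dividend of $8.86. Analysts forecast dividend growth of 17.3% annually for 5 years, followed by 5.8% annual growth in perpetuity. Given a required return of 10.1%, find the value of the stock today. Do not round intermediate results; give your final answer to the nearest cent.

D_1 = 10.39278
D_2 = 12.19073
D_3 = 14.29973
D_4 = 16.77358
D_5 = 19.67541
Terminal value at year 5: TV = D_5×(1+g_2)/(r−g_2) = 20.81658/0.043 = 484.10659
P_0 = D_1/(1+r)^1 + D_2/(1+r)^2 + D_3/(1+r)^3 + D_4/(1+r)^4 + D_5/(1+r)^5 + TV/(1+r)^5
    = 9.43940 + 10.05669 + 10.71435 + 11.41502 + 12.16150 + 299.22950 = 353.01645

$353.02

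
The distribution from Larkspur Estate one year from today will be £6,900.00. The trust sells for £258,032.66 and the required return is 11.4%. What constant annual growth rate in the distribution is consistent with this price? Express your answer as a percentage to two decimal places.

P = D₁/(r−g) ⇒ g = r − D₁/P = 0.114 − £6,900.00/£258,032.66 = 0.087259

8.73%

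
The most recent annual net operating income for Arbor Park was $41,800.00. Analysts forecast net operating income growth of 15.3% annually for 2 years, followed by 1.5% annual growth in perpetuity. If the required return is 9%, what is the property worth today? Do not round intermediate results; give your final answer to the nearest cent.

D_1 = 48195.40000
D_2 = 55569.29620
Terminal value at year 2: TV = D_2×(1+g_2)/(r−g_2) = 56402.83564/0.075 = 752037.80857
P_0 = D_1/(1+r)^1 + D_2/(1+r)^2 + TV/(1+r)^2
    = 44215.96330 + 46771.56485 + 632975.17766 = 723962.70581

$723962.71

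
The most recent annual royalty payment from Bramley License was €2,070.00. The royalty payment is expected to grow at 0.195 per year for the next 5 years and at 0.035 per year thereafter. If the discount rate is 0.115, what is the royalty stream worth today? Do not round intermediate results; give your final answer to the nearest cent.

€50671.91

D_1 = 2473.65000
D_2 = 2956.01175
D_3 = 3532.43404
D_4 = 4221.25868
D_5 = 5044.40412
Terminal value at year 5: TV = D_5×(1+g_2)/(r−g_2) = 5220.95827/0.08 = 65261.97833
P_0 = D_1/(1+r)^1 + D_2/(1+r)^2 + D_3/(1+r)^3 + D_4/(1+r)^4 + D_5/(1+r)^5 + TV/(1+r)^5
    = 2218.52018 + 2377.69652 + 2548.29357 + 2731.13078 + 2927.08635 + 37869.17970 = 50671.90710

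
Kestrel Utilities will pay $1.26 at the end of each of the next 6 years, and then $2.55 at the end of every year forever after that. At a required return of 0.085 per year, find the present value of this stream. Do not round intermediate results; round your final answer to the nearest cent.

PV of 6-year annuity: $1.26 × [1 − (1+0.085)^−6] / 0.085 = 5.73752
Perpetuity value at year 6: $2.55 / 0.085 = 30.00000
PV of perpetuity: 30.00000 / (1+0.085)^6 = 18.38835
Total PV = 5.73752 + 18.38835 = 24.12587

$24.13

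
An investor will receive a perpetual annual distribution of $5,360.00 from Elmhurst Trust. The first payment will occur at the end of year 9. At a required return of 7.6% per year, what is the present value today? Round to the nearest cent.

$39251.21

Value at end of year 8: C / r = $5,360.00 / 0.076 = $70,526.3158
Discount to today: PV = $70,526.3158 / (1 + 0.076)^8 = $70,526.3158 / 1.796794 = $39,251.21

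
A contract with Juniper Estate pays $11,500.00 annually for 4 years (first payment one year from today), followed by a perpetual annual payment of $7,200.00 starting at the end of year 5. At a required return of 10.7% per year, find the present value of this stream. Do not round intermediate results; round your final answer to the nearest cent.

PV of 4-year annuity: $11,500.00 × [1 − (1+0.107)^−4] / 0.107 = 35907.86127
Perpetuity value at year 4: $7,200.00 / 0.107 = 67289.71963
PV of perpetuity: 67289.71963 / (1+0.107)^4 = 44808.27605
Total PV = 35907.86127 + 44808.27605 = 80716.13732

$80716.14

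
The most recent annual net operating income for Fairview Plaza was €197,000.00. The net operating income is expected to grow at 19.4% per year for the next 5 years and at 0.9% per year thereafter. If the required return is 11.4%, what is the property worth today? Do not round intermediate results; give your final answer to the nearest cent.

€3896365.06

D_1 = 235218.00000
D_2 = 280850.29200
D_3 = 335335.24865
D_4 = 400390.28689
D_5 = 478066.00254
Terminal value at year 5: TV = D_5×(1+g_2)/(r−g_2) = 482368.59656/0.105 = 4593986.63395
P_0 = D_1/(1+r)^1 + D_2/(1+r)^2 + D_3/(1+r)^3 + D_4/(1+r)^4 + D_5/(1+r)^5 + TV/(1+r)^5
    = 211147.21724 + 226310.39262 + 242562.48545 + 259981.69446 + 278651.83409 + 2677711.43429 = 3896365.05815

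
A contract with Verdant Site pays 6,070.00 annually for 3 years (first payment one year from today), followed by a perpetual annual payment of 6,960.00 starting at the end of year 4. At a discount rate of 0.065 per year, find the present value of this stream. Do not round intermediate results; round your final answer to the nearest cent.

PV of 3-year annuity: 6,070.00 × [1 − (1+0.065)^−3] / 0.065 = 16076.24635
Perpetuity value at year 3: 6,960.00 / 0.065 = 107076.92308
PV of perpetuity: 107076.92308 / (1+0.065)^3 = 88643.53352
Total PV = 16076.24635 + 88643.53352 = 104719.77987

104719.78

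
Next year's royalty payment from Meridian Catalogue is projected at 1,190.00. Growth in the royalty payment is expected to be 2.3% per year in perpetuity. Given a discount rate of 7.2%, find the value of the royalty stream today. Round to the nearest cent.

24285.71

Growing perpetuity: P = D₁ / (r − g) = 1,190.0000 / (0.072 − 0.023) = 24,285.71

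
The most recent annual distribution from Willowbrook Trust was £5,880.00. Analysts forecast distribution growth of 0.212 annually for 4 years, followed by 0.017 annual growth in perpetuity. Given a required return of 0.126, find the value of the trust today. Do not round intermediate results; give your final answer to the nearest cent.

D_1 = 7126.56000
D_2 = 8637.39072
D_3 = 10468.51755
D_4 = 12687.84327
Terminal value at year 4: TV = D_4×(1+g_2)/(r−g_2) = 12903.53661/0.109 = 118381.06981
P_0 = D_1/(1+r)^1 + D_2/(1+r)^2 + D_3/(1+r)^3 + D_4/(1+r)^4 + TV/(1+r)^4
    = 6329.09414 + 6812.48854 + 7332.80294 + 7892.85716 + 73642.52966 = 102009.77244

£102009.77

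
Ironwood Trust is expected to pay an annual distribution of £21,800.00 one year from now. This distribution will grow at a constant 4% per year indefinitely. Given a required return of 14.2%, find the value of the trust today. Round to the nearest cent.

£213725.49

Growing perpetuity: P = D₁ / (r − g) = £21,800.0000 / (0.142 − 0.04) = £213,725.49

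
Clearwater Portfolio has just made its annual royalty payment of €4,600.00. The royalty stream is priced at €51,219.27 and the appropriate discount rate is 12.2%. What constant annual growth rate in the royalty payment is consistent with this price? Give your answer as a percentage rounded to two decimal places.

2.95%

P = D₀(1+g)/(r−g) ⇒ P(r−g) = D₀(1+g) ⇒ g(P+D₀) = P·r − D₀
g = (P·r − D₀)/(P + D₀) = (€51,219.27×0.122 − €4,600.00) / (€51,219.27 + €4,600.00) = 0.029537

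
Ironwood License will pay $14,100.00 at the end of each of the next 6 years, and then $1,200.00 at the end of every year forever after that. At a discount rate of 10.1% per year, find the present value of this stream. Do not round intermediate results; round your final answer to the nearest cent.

$67899.79

PV of 6-year annuity: $14,100.00 × [1 − (1+0.101)^−6] / 0.101 = 61229.63331
Perpetuity value at year 6: $1,200.00 / 0.101 = 11881.18812
PV of perpetuity: 11881.18812 / (1+0.101)^6 = 6670.15550
Total PV = 61229.63331 + 6670.15550 = 67899.78881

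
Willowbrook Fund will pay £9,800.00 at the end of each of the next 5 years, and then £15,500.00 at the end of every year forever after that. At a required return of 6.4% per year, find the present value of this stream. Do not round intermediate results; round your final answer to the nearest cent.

PV of 5-year annuity: £9,800.00 × [1 − (1+0.064)^−5] / 0.064 = 40835.80668
Perpetuity value at year 5: £15,500.00 / 0.064 = 242187.50000
PV of perpetuity: 242187.50000 / (1+0.064)^5 = 177600.25475
Total PV = 40835.80668 + 177600.25475 = 218436.06142

£218436.06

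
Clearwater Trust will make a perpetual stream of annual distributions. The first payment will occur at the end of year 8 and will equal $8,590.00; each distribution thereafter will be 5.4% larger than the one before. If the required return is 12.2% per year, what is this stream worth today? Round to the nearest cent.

Value at end of year 7: C₁ / (r − g) = $8,590.00 / (0.122 − 0.054) = $126,323.5294
Discount to today: PV = $126,323.5294 / (1 + 0.122)^7 = $126,323.5294 / 2.238463 = $56,433.14

$56433.14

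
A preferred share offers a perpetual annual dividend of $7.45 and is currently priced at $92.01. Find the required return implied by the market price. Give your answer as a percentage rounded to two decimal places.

8.10%

P = C/r ⇒ r = C/P = $7.45/$92.01 = 0.080969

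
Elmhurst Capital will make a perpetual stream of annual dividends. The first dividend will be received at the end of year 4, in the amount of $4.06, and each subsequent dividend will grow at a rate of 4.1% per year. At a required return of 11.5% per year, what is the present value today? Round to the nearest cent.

Value at end of year 3: C₁ / (r − g) = $4.06 / (0.115 − 0.041) = $54.8649
Discount to today: PV = $54.8649 / (1 + 0.115)^3 = $54.8649 / 1.386196 = $39.58

$39.58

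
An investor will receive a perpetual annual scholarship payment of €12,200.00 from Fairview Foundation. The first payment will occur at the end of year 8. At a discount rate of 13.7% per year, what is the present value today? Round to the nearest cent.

Value at end of year 7: C / r = €12,200.00 / 0.137 = €89,051.0949
Discount to today: PV = €89,051.0949 / (1 + 0.137)^7 = €89,051.0949 / 2.456537 = €36,250.67

€36250.67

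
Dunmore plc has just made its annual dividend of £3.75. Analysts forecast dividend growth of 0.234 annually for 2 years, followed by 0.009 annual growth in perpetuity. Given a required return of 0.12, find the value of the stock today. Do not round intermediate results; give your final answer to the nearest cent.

£50.06

D_1 = 4.62750
D_2 = 5.71033
Terminal value at year 2: TV = D_2×(1+g_2)/(r−g_2) = 5.76173/0.111 = 51.90746
P_0 = D_1/(1+r)^1 + D_2/(1+r)^2 + TV/(1+r)^2
    = 4.13170 + 4.55224 + 41.38031 = 50.06425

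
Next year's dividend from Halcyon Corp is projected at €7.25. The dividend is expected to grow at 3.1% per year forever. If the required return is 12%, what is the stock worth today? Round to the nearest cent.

Growing perpetuity: P = D₁ / (r − g) = €7.2500 / (0.12 − 0.031) = €81.46

€81.46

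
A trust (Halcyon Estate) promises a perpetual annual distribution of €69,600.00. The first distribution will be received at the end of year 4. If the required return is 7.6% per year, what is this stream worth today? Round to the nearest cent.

Value at end of year 3: C / r = €69,600.00 / 0.076 = €915,789.4737
Discount to today: PV = €915,789.4737 / (1 + 0.076)^3 = €915,789.4737 / 1.245767 = €735,121.01

€735121.01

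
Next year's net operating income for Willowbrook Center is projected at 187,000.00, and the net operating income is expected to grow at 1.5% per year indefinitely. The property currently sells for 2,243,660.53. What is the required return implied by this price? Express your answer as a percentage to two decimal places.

9.83%

P = D₁/(r − g) ⇒ r = D₁/P + g = 187,000.0000/2,243,660.53 + 0.015 = 0.083346 + 0.015 = 0.098346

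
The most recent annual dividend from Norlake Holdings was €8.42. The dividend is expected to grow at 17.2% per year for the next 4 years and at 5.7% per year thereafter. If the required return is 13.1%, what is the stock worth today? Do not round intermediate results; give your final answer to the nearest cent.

€175.53

D_1 = 9.86824
D_2 = 11.56558
D_3 = 13.55486
D_4 = 15.88629
Terminal value at year 4: TV = D_4×(1+g_2)/(r−g_2) = 16.79181/0.074 = 226.91636
P_0 = D_1/(1+r)^1 + D_2/(1+r)^2 + D_3/(1+r)^3 + D_4/(1+r)^4 + TV/(1+r)^4
    = 8.72523 + 9.04153 + 9.36930 + 9.70895 + 138.68050 = 175.52551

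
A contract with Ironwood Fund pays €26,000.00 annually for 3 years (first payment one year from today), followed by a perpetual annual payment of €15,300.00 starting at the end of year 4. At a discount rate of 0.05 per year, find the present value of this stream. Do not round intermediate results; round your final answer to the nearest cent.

PV of 3-year annuity: €26,000.00 × [1 − (1+0.05)^−3] / 0.05 = 70804.44876
Perpetuity value at year 3: €15,300.00 / 0.05 = 306000.00000
PV of perpetuity: 306000.00000 / (1+0.05)^3 = 264334.30515
Total PV = 70804.44876 + 264334.30515 = 335138.75391

€335138.75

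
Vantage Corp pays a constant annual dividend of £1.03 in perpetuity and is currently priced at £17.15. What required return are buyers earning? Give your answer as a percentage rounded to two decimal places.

6.01%

P = C/r ⇒ r = C/P = £1.03/£17.15 = 0.060058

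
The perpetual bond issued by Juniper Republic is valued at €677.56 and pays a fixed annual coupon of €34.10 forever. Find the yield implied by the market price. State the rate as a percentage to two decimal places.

P = C/r ⇒ r = C/P = €34.10/€677.56 = 0.050328

5.03%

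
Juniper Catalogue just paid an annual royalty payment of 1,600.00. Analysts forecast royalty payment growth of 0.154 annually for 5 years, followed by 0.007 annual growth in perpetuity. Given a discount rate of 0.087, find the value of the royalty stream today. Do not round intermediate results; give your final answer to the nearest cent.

D_1 = 1846.40000
D_2 = 2130.74560
D_3 = 2458.88042
D_4 = 2837.54801
D_5 = 3274.53040
Terminal value at year 5: TV = D_5×(1+g_2)/(r−g_2) = 3297.45211/0.08 = 41218.15142
P_0 = D_1/(1+r)^1 + D_2/(1+r)^2 + D_3/(1+r)^3 + D_4/(1+r)^4 + D_5/(1+r)^5 + TV/(1+r)^5
    = 1698.62006 + 1803.31881 + 1914.47093 + 2032.47420 + 2157.75090 + 27160.68945 = 36767.32434

36767.32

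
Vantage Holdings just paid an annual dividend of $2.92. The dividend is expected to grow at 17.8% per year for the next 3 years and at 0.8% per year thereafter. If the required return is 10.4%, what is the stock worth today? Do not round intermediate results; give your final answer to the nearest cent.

D_1 = 3.43976
D_2 = 4.05204
D_3 = 4.77330
Terminal value at year 3: TV = D_3×(1+g_2)/(r−g_2) = 4.81149/0.096 = 50.11965
P_0 = D_1/(1+r)^1 + D_2/(1+r)^2 + D_3/(1+r)^3 + TV/(1+r)^3
    = 3.11572 + 3.32457 + 3.54741 + 37.24782 = 47.23552

$47.24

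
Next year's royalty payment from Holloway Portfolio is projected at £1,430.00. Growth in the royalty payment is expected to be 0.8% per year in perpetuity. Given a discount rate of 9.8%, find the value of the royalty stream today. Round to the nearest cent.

£15888.89

Growing perpetuity: P = D₁ / (r − g) = £1,430.0000 / (0.098 − 0.008) = £15,888.89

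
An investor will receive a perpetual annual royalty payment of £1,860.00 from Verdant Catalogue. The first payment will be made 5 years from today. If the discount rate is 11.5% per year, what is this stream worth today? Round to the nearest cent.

£10464.43

Value at end of year 4: C / r = £1,860.00 / 0.115 = £16,173.9130
Discount to today: PV = £16,173.9130 / (1 + 0.115)^4 = £16,173.9130 / 1.545608 = £10,464.43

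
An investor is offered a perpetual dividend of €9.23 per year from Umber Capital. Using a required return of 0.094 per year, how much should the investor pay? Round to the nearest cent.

Level perpetuity: PV = C / r = €9.23 / 0.094 = €98.19

€98.19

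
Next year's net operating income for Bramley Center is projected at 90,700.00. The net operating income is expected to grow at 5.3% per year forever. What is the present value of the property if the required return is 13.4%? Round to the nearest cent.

1119753.09

Growing perpetuity: P = D₁ / (r − g) = 90,700.0000 / (0.134 − 0.053) = 1,119,753.09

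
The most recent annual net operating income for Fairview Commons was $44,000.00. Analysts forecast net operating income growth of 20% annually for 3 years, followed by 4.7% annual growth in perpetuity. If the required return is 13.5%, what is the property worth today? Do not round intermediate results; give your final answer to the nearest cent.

$766394.07

D_1 = 52800.00000
D_2 = 63360.00000
D_3 = 76032.00000
Terminal value at year 3: TV = D_3×(1+g_2)/(r−g_2) = 79605.50400/0.088 = 904608.00000
P_0 = D_1/(1+r)^1 + D_2/(1+r)^2 + D_3/(1+r)^3 + TV/(1+r)^3
    = 46519.82379 + 49183.95467 + 52000.65692 + 618689.63399 = 766394.06936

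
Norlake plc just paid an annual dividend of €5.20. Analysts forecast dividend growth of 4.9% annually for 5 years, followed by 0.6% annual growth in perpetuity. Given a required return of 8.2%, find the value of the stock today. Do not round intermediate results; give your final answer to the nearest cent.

D_1 = 5.45480
D_2 = 5.72209
D_3 = 6.00247
D_4 = 6.29659
D_5 = 6.60512
Terminal value at year 5: TV = D_5×(1+g_2)/(r−g_2) = 6.64475/0.076 = 87.43095
P_0 = D_1/(1+r)^1 + D_2/(1+r)^2 + D_3/(1+r)^3 + D_4/(1+r)^4 + D_5/(1+r)^5 + TV/(1+r)^5
    = 5.04140 + 4.88765 + 4.73858 + 4.59406 + 4.45394 + 58.95612 = 82.67174

€82.67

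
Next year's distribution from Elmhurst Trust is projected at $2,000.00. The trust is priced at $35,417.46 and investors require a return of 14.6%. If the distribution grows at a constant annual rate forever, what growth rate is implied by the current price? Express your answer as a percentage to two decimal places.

8.95%

P = D₁/(r−g) ⇒ g = r − D₁/P = 0.146 − $2,000.00/$35,417.46 = 0.089531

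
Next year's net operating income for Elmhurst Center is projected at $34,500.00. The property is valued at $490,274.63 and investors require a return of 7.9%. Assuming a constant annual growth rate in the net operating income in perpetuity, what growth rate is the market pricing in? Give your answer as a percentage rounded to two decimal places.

P = D₁/(r−g) ⇒ g = r − D₁/P = 0.079 − $34,500.00/$490,274.63 = 0.008631

0.86%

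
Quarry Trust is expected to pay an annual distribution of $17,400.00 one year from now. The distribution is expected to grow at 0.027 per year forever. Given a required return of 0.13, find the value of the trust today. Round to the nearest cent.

Growing perpetuity: P = D₁ / (r − g) = $17,400.0000 / (0.13 − 0.027) = $168,932.04

$168932.04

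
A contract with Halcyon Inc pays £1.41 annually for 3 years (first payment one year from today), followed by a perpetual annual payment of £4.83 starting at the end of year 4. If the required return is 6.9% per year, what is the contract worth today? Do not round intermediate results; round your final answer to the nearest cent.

£61.01

PV of 3-year annuity: £1.41 × [1 − (1+0.069)^−3] / 0.069 = 3.70706
Perpetuity value at year 3: £4.83 / 0.069 = 70.00000
PV of perpetuity: 70.00000 / (1+0.069)^3 = 57.30136
Total PV = 3.70706 + 57.30136 = 61.00842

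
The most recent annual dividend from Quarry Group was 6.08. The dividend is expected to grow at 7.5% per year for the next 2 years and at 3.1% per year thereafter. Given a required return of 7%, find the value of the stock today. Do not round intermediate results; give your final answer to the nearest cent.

174.48

D_1 = 6.53600
D_2 = 7.02620
Terminal value at year 2: TV = D_2×(1+g_2)/(r−g_2) = 7.24401/0.039 = 185.74390
P_0 = D_1/(1+r)^1 + D_2/(1+r)^2 + TV/(1+r)^2
    = 6.10841 + 6.13696 + 162.23592 = 174.48128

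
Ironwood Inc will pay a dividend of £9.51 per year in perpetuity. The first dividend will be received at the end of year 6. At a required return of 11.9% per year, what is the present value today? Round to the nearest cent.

Value at end of year 5: C / r = £9.51 / 0.119 = £79.9160
Discount to today: PV = £79.9160 / (1 + 0.119)^5 = £79.9160 / 1.754488 = £45.55

£45.55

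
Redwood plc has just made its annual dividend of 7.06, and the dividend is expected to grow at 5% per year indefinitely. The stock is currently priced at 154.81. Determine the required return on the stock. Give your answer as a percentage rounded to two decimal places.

9.79%

D₁ = 7.06 × 1.05 = 7.4130
P = D₁/(r − g) ⇒ r = D₁/P + g = 7.4130/154.81 + 0.05 = 0.047885 + 0.05 = 0.097885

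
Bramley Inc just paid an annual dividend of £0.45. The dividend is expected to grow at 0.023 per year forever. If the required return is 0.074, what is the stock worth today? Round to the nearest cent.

£9.03

D₁ = D₀ × (1 + g) = £0.45 × 1.023 = £0.4604
Growing perpetuity: P = D₁ / (r − g) = £0.4604 / (0.074 − 0.023) = £9.03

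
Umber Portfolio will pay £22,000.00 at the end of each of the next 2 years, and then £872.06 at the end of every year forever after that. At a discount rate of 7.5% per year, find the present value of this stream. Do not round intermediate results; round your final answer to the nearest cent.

£49564.06

PV of 2-year annuity: £22,000.00 × [1 − (1+0.075)^−2] / 0.075 = 39502.43375
Perpetuity value at year 2: £872.06 / 0.075 = 11627.46667
PV of perpetuity: 11627.46667 / (1+0.075)^2 = 10061.62610
Total PV = 39502.43375 + 10061.62610 = 49564.05985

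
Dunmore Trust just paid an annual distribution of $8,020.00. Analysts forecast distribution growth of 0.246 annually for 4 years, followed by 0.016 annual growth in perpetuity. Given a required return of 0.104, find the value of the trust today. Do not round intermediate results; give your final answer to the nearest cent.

D_1 = 9992.92000
D_2 = 12451.17832
D_3 = 15514.16819
D_4 = 19330.65356
Terminal value at year 4: TV = D_4×(1+g_2)/(r−g_2) = 19639.94402/0.088 = 223181.18202
P_0 = D_1/(1+r)^1 + D_2/(1+r)^2 + D_3/(1+r)^3 + D_4/(1+r)^4 + TV/(1+r)^4
    = 9051.55797 + 10215.79822 + 11529.78676 + 13012.78469 + 150238.51415 = 194048.44179

$194048.44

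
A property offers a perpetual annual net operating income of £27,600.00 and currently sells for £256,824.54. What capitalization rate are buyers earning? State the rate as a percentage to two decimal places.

10.75%

P = C/r ⇒ r = C/P = £27,600.00/£256,824.54 = 0.107466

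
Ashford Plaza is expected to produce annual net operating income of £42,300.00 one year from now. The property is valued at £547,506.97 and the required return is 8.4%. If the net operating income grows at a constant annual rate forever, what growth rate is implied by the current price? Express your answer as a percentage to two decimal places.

P = D₁/(r−g) ⇒ g = r − D₁/P = 0.084 − £42,300.00/£547,506.97 = 0.006741

0.67%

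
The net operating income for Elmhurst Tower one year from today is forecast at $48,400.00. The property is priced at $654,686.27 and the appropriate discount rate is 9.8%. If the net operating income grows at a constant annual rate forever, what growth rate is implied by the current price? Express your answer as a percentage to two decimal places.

2.41%

P = D₁/(r−g) ⇒ g = r − D₁/P = 0.098 − $48,400.00/$654,686.27 = 0.024071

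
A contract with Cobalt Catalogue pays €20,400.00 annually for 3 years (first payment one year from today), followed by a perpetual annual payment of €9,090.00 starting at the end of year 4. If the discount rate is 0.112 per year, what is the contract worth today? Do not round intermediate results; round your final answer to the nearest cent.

€108703.27

PV of 3-year annuity: €20,400.00 × [1 − (1+0.112)^−3] / 0.112 = 49678.88222
Perpetuity value at year 3: €9,090.00 / 0.112 = 81160.71429
PV of perpetuity: 81160.71429 / (1+0.112)^3 = 59024.38882
Total PV = 49678.88222 + 59024.38882 = 108703.27105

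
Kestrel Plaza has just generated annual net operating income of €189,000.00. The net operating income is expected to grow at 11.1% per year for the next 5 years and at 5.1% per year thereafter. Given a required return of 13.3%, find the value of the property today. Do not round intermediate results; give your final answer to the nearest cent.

€3087553.67

D_1 = 209979.00000
D_2 = 233286.66900
D_3 = 259181.48926
D_4 = 287950.63457
D_5 = 319913.15500
Terminal value at year 5: TV = D_5×(1+g_2)/(r−g_2) = 336228.72591/0.082 = 4100350.31596
P_0 = D_1/(1+r)^1 + D_2/(1+r)^2 + D_3/(1+r)^3 + D_4/(1+r)^4 + D_5/(1+r)^5 + TV/(1+r)^5
    = 185330.09709 + 181731.45443 + 178202.68832 + 174742.44194 + 171349.38482 + 2196197.60300 = 3087553.66959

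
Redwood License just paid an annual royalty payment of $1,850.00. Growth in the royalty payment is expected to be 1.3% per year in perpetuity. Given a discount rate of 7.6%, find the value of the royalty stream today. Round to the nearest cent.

$29746.83

D₁ = D₀ × (1 + g) = $1,850.00 × 1.013 = $1,874.0500
Growing perpetuity: P = D₁ / (r − g) = $1,874.0500 / (0.076 − 0.013) = $29,746.83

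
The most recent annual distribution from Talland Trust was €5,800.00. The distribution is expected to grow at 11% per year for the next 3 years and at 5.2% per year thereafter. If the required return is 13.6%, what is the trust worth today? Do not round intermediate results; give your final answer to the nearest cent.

D_1 = 6438.00000
D_2 = 7146.18000
D_3 = 7932.25980
Terminal value at year 3: TV = D_3×(1+g_2)/(r−g_2) = 8344.73731/0.084 = 99342.11083
P_0 = D_1/(1+r)^1 + D_2/(1+r)^2 + D_3/(1+r)^3 + TV/(1+r)^3
    = 5667.25352 + 5537.54525 + 5410.80566 + 67763.89948 = 84379.50392

€84379.50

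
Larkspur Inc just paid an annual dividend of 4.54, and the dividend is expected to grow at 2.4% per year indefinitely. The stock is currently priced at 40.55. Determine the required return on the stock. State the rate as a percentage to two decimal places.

D₁ = 4.54 × 1.024 = 4.6490
P = D₁/(r − g) ⇒ r = D₁/P + g = 4.6490/40.55 + 0.024 = 0.114648 + 0.024 = 0.138648

13.86%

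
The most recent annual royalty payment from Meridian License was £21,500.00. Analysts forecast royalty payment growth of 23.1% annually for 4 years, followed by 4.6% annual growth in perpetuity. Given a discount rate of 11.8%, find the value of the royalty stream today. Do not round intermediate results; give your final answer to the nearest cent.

£569135.50

D_1 = 26466.50000
D_2 = 32580.26150
D_3 = 40106.30191
D_4 = 49370.85765
Terminal value at year 4: TV = D_4×(1+g_2)/(r−g_2) = 51641.91710/0.072 = 717248.84859
P_0 = D_1/(1+r)^1 + D_2/(1+r)^2 + D_3/(1+r)^3 + D_4/(1+r)^4 + TV/(1+r)^4
    = 23673.07692 + 26065.79400 + 28700.35100 + 31601.19148 + 459095.08736 = 569135.50077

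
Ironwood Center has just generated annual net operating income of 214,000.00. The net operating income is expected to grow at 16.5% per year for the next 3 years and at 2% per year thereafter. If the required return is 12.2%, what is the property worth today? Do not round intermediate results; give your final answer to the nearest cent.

D_1 = 249310.00000
D_2 = 290446.15000
D_3 = 338369.76475
Terminal value at year 3: TV = D_3×(1+g_2)/(r−g_2) = 345137.16005/0.102 = 3383697.64750
P_0 = D_1/(1+r)^1 + D_2/(1+r)^2 + D_3/(1+r)^3 + TV/(1+r)^3
    = 222201.42602 + 230717.16695 + 239559.26871 + 2395592.68715 = 3088070.54884

3088070.55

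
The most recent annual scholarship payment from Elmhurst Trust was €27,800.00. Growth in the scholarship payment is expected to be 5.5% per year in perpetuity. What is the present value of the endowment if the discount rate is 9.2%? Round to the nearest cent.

D₁ = D₀ × (1 + g) = €27,800.00 × 1.055 = €29,329.0000
Growing perpetuity: P = D₁ / (r − g) = €29,329.0000 / (0.092 − 0.055) = €792,675.68

€792675.68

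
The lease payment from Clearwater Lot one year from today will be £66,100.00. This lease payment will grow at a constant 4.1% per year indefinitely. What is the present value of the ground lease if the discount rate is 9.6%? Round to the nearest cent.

£1201818.18

Growing perpetuity: P = D₁ / (r − g) = £66,100.0000 / (0.096 − 0.041) = £1,201,818.18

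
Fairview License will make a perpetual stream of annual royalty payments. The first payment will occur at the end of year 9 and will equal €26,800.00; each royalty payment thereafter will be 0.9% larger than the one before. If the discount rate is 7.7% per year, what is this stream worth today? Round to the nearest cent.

Value at end of year 8: C₁ / (r − g) = €26,800.00 / (0.077 − 0.009) = €394,117.6471
Discount to today: PV = €394,117.6471 / (1 + 0.077)^8 = €394,117.6471 / 1.810196 = €217,720.97

€217720.97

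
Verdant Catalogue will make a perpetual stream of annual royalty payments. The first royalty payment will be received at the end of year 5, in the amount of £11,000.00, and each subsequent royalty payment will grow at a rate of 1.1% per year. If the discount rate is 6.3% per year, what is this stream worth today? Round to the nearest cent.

£165674.73

Value at end of year 4: C₁ / (r − g) = £11,000.00 / (0.063 − 0.011) = £211,538.4615
Discount to today: PV = £211,538.4615 / (1 + 0.063)^4 = £211,538.4615 / 1.276830 = £165,674.73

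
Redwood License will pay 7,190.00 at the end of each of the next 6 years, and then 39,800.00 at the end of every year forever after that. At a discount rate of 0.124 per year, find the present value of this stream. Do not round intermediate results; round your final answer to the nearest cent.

188399.98

PV of 6-year annuity: 7,190.00 × [1 − (1+0.124)^−6] / 0.124 = 29229.13807
Perpetuity value at year 6: 39,800.00 / 0.124 = 320967.74194
PV of perpetuity: 320967.74194 / (1+0.124)^6 = 159170.84414
Total PV = 29229.13807 + 159170.84414 = 188399.98221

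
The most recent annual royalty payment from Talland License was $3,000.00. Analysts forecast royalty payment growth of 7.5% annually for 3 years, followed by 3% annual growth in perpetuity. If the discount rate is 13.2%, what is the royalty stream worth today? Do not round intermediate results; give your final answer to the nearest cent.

D_1 = 3225.00000
D_2 = 3466.87500
D_3 = 3726.89062
Terminal value at year 3: TV = D_3×(1+g_2)/(r−g_2) = 3838.69734/0.102 = 37634.28768
P_0 = D_1/(1+r)^1 + D_2/(1+r)^2 + D_3/(1+r)^3 + TV/(1+r)^3
    = 2848.93993 + 2705.48624 + 2569.25593 + 25944.44710 = 34068.12919

$34068.13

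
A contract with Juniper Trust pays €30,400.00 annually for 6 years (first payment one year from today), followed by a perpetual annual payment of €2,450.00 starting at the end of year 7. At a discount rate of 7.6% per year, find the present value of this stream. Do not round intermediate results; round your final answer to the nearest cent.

€163029.33

PV of 6-year annuity: €30,400.00 × [1 − (1+0.076)^−6] / 0.076 = 142257.30614
Perpetuity value at year 6: €2,450.00 / 0.076 = 32236.84211
PV of perpetuity: 32236.84211 / (1+0.076)^6 = 20772.02631
Total PV = 142257.30614 + 20772.02631 = 163029.33245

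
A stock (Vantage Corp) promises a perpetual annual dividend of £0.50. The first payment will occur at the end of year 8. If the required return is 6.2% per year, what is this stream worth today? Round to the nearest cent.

£5.29

Value at end of year 7: C / r = £0.50 / 0.062 = £8.0645
Discount to today: PV = £8.0645 / (1 + 0.062)^7 = £8.0645 / 1.523602 = £5.29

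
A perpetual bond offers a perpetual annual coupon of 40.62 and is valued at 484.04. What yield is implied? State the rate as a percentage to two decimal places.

8.39%

P = C/r ⇒ r = C/P = 40.62/484.04 = 0.083919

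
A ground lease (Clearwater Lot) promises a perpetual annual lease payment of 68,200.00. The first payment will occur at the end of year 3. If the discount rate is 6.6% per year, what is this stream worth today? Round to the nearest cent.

Value at end of year 2: C / r = 68,200.00 / 0.066 = 1,033,333.3333
Discount to today: PV = 1,033,333.3333 / (1 + 0.066)^2 = 1,033,333.3333 / 1.136356 = 909,339.44

909339.44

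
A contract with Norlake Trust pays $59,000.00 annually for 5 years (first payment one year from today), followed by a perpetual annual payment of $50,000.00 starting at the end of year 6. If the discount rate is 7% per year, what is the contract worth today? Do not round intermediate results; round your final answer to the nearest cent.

$751187.49

PV of 5-year annuity: $59,000.00 × [1 − (1+0.07)^−5] / 0.07 = 241911.64872
Perpetuity value at year 5: $50,000.00 / 0.07 = 714285.71429
PV of perpetuity: 714285.71429 / (1+0.07)^5 = 509275.84249
Total PV = 241911.64872 + 509275.84249 = 751187.49121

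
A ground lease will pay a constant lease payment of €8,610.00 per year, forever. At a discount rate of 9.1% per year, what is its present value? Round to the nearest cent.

€94615.38

Level perpetuity: PV = C / r = €8,610.00 / 0.091 = €94,615.38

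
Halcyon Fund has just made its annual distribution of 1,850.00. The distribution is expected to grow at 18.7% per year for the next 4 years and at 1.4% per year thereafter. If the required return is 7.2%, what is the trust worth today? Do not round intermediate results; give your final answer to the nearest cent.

D_1 = 2195.95000
D_2 = 2606.59265
D_3 = 3094.02548
D_4 = 3672.60824
Terminal value at year 4: TV = D_4×(1+g_2)/(r−g_2) = 3724.02475/0.058 = 64207.32336
P_0 = D_1/(1+r)^1 + D_2/(1+r)^2 + D_3/(1+r)^3 + D_4/(1+r)^4 + TV/(1+r)^4
    = 2048.46082 + 2268.21175 + 2511.53670 + 2780.96461 + 48618.93308 = 58228.10697

58228.11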